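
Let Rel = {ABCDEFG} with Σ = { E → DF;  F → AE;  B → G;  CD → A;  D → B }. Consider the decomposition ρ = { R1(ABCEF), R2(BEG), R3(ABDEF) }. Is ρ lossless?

Yes

Chase test. Columns are ABCDEFG; row i has aⱼ where attribute j ∈ Ri, else bᵢⱼ.
Initial tableau (one row per fragment):
  row 1: a1 a2 a3 b14 a5 a6 b17
  row 2: b21 a2 b23 b24 a5 b26 a7
  row 3: a1 a2 b33 a4 a5 a6 b37
Rows 1 and 2 agree on E; apply E→DF and equate their DF entries.
Rows 1 and 3 agree on E; apply E→DF and equate their DF entries.
Rows 1 and 2 agree on F; apply F→AE and equate their AE entries.
Rows 1 and 2 agree on B; apply B→G and equate their G entries.
Rows 1 and 3 agree on B; apply B→G and equate their G entries.
Row 1 is now all distinguished symbols — the join is lossless.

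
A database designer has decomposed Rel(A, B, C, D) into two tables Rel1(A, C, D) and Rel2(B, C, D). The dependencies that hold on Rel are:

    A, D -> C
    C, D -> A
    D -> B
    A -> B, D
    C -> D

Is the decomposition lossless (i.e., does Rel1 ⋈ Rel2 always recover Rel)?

Common attributes: Rel1 ∩ Rel2 = {C, D}.
Closure of {C, D}: C, D → A applies, adding A; D → B applies, adding B. So (C, D)⁺ = {A, B, C, D}.
This closure contains every attribute of Rel1, so Rel1 ∩ Rel2 → Rel1. The join is lossless.

Yes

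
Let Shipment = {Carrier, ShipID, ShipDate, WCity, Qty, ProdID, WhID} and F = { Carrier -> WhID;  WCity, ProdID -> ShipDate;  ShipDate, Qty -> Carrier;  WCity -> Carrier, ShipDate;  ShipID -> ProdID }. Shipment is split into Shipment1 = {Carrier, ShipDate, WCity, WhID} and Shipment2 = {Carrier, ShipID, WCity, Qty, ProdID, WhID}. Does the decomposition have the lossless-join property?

Yes

Common attributes: Shipment1 ∩ Shipment2 = {Carrier, WCity, WhID}.
Closure of {Carrier, WCity, WhID}: WCity → Carrier, ShipDate applies, adding ShipDate. So (Carrier, WCity, WhID)⁺ = {Carrier, ShipDate, WCity, WhID}.
This closure contains every attribute of Shipment1, so Shipment1 ∩ Shipment2 → Shipment1. The join is lossless.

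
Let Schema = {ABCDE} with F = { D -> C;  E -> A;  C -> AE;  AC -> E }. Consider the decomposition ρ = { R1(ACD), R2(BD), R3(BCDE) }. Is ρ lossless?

Chase test. Columns are ABCDE; row i has aⱼ where attribute j ∈ Ri, else bᵢⱼ.
Initial tableau (one row per fragment):
  row 1: a1 b12 a3 a4 b15
  row 2: b21 a2 b23 a4 b25
  row 3: b31 a2 a3 a4 a5
Rows 1 and 2 agree on D; apply D→C and equate their C entries.
Rows 1 and 2 agree on C; apply C→AE and equate their AE entries.
Rows 1 and 3 agree on C; apply C→AE and equate their AE entries.
Row 2 is now all distinguished symbols — the join is lossless.

Yes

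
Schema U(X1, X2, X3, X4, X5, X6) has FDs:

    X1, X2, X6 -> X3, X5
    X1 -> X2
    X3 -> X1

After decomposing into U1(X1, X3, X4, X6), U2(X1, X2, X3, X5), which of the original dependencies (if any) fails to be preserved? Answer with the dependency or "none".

Check X1, X2, X6 → X3, X5: no single fragment contains all of {X1, X2, X3, X5, X6}, and the restricted closure of {X1, X2, X6} across the fragments never reaches {X3, X5}.
X1 → X2 is preserved.
X3 → X1 is preserved.

X1, X2, X6 -> X3, X5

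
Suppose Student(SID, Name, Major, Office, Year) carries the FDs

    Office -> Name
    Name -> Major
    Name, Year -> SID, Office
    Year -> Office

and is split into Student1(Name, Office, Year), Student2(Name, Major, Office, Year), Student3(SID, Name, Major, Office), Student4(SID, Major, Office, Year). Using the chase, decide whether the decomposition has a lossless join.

Chase test. Columns are SID, Name, Major, Office, Year; row i has aⱼ where attribute j ∈ Studenti, else bᵢⱼ.
Initial tableau (one row per fragment):
  row 1: b11 a2 b13 a4 a5
  row 2: b21 a2 a3 a4 a5
  row 3: a1 a2 a3 a4 b35
  row 4: a1 b42 a3 a4 a5
Rows 1 and 4 agree on Office; apply Office→Name and equate their Name entries.
Rows 1 and 2 agree on Name; apply Name→Major and equate their Major entries.
Rows 1 and 2 agree on Name, Year; apply Name, Year→SID, Office and equate their SID, Office entries.
Rows 1 and 4 agree on Name, Year; apply Name, Year→SID, Office and equate their SID, Office entries.
Row 1 is now all distinguished symbols — the join is lossless.

Yes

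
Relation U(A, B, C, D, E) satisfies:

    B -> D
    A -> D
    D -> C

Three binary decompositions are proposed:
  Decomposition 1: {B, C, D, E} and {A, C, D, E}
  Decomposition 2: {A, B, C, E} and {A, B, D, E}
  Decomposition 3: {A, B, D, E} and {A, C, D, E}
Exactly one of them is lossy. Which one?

Decomposition 1

Decomposition 1: common = {C, D, E}, closure = {C, D, E} → lossy.
Decomposition 2: common = {A, B, E}, closure = {A, B, C, D, E} → lossless.
Decomposition 3: common = {A, D, E}, closure = {A, C, D, E} → lossless.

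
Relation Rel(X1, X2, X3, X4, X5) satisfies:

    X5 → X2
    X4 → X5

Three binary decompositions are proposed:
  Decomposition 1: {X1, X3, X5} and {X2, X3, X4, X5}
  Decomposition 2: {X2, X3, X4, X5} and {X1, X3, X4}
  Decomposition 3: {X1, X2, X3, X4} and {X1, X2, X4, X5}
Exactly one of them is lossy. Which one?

Decomposition 1

Decomposition 1: common = {X3, X5}, closure = {X2, X3, X5} → lossy.
Decomposition 2: common = {X3, X4}, closure = {X2, X3, X4, X5} → lossless.
Decomposition 3: common = {X1, X2, X4}, closure = {X1, X2, X4, X5} → lossless.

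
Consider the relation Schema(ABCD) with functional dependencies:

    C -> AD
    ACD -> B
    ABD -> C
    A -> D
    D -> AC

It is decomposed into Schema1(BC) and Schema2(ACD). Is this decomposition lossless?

Common attributes: Schema1 ∩ Schema2 = {C}.
Closure of {C}: C → AD applies, adding AD; ACD → B applies, adding B. So (C)⁺ = {ABCD}.
This closure contains every attribute of Schema1, so Schema1 ∩ Schema2 → Schema1. The join is lossless.

Yes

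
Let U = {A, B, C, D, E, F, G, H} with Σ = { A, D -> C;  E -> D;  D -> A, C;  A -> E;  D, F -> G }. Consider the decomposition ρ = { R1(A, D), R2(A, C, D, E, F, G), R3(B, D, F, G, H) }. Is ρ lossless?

Yes

Chase test. Columns are A, B, C, D, E, F, G, H; row i has aⱼ where attribute j ∈ Ri, else bᵢⱼ.
Initial tableau (one row per fragment):
  row 1: a1 b12 b13 a4 b15 b16 b17 b18
  row 2: a1 b22 a3 a4 a5 a6 a7 b28
  row 3: b31 a2 b33 a4 b35 a6 a7 a8
Rows 1 and 2 agree on A, D; apply A, D→C and equate their C entries.
Rows 1 and 3 agree on D; apply D→A, C and equate their A, C entries.
Rows 1 and 2 agree on A; apply A→E and equate their E entries.
Rows 1 and 3 agree on A; apply A→E and equate their E entries.
Row 3 is now all distinguished symbols — the join is lossless.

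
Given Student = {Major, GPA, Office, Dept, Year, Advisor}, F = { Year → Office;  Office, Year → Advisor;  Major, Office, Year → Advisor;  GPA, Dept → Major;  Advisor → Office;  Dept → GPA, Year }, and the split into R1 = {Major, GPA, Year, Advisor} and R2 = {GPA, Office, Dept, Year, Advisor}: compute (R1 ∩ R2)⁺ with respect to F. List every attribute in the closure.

GPA, Office, Year, Advisor

R1 ∩ R2 = {GPA, Year, Advisor}.
Year → Office applies, adding Office
Closure: {GPA, Office, Year, Advisor}.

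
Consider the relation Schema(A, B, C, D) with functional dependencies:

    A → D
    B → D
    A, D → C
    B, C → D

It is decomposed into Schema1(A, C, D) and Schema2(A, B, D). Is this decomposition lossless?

Common attributes: Schema1 ∩ Schema2 = {A, D}.
Closure of {A, D}: A, D → C applies, adding C. So (A, D)⁺ = {A, C, D}.
This closure contains every attribute of Schema1, so Schema1 ∩ Schema2 → Schema1. The join is lossless.

Yes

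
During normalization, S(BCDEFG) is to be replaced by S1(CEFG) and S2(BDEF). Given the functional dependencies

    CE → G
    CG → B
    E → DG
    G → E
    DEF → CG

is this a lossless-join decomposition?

Yes

Common attributes: S1 ∩ S2 = {EF}.
Closure of {EF}: E → DG applies, adding DG; DEF → CG applies, adding C; CG → B applies, adding B. So (EF)⁺ = {BCDEFG}.
This closure contains every attribute of S1, so S1 ∩ S2 → S1. The join is lossless.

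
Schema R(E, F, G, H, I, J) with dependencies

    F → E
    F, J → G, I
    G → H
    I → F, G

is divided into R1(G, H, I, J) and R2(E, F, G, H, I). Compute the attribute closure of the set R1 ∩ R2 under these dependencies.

R1 ∩ R2 = {G, H, I}.
I → F, G applies, adding F
F → E applies, adding E
Closure: {E, F, G, H, I}.

E, F, G, H, I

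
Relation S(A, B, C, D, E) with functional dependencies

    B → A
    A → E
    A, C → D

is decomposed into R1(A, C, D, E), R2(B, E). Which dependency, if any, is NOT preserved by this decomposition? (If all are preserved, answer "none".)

Check B → A: no single fragment contains all of {A, B}, and the restricted closure of {B} across the fragments never reaches {A}.
A → E is preserved.
A, C → D is preserved.

B → A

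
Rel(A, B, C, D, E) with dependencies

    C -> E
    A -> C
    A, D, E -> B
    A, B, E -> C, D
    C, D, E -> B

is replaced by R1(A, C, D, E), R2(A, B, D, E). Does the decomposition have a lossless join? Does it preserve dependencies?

lossless but not dependency-preserving

Lossless test: (A, D, E)⁺ = {A, B, C, D, E}, which contains all of one fragment — lossless.
Dependency preservation: the restricted closure of {C, D, E} across the fragments never reaches {B}, so C, D, E → B cannot be enforced without a join — not preserved.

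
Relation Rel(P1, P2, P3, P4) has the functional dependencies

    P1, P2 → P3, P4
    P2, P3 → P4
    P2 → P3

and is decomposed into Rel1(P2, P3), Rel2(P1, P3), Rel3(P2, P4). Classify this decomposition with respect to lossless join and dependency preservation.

Lossless test (chase): Rows 1 and 3 agree on P2; apply P2→P3 and equate their P3 entries. Rows 1 and 3 agree on P2, P3; apply P2, P3→P4 and equate their P4 entries. No row becomes fully distinguished — the join is lossy.
Dependency preservation: P1, P2 → P3, P4; P2, P3 → P4 are not contained in any single fragment, but the restricted closure of each left-hand side across the fragments still reaches the right-hand side; the remaining FDs each lie inside some fragment. All dependencies are preserved.

lossy but dependency-preserving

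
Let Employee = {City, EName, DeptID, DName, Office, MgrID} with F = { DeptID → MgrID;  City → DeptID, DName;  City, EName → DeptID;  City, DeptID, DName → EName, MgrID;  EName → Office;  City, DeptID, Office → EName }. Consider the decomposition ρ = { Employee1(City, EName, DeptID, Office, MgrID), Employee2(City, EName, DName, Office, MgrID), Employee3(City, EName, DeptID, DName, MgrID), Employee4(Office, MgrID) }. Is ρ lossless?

Chase test. Columns are City, EName, DeptID, DName, Office, MgrID; row i has aⱼ where attribute j ∈ Employeei, else bᵢⱼ.
Initial tableau (one row per fragment):
  row 1: a1 a2 a3 b14 a5 a6
  row 2: a1 a2 b23 a4 a5 a6
  row 3: a1 a2 a3 a4 b35 a6
  row 4: b41 b42 b43 b44 a5 a6
Rows 1 and 2 agree on City; apply City→DeptID, DName and equate their DeptID, DName entries.
Rows 1 and 3 agree on EName; apply EName→Office and equate their Office entries.
Row 1 is now all distinguished symbols — the join is lossless.

Yes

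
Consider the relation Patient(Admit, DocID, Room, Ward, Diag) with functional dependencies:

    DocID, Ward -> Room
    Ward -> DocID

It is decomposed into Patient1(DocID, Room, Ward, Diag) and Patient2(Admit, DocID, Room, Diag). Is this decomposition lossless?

Common attributes: Patient1 ∩ Patient2 = {DocID, Room, Diag}.
No dependency enlarges {DocID, Room, Diag}, so (DocID, Room, Diag)⁺ = {DocID, Room, Diag}.
The closure contains neither all of Patient1 = {DocID, Room, Ward, Diag} nor all of Patient2 = {Admit, DocID, Room, Diag}, so the common attributes are not a superkey of either fragment. The join is lossy.

No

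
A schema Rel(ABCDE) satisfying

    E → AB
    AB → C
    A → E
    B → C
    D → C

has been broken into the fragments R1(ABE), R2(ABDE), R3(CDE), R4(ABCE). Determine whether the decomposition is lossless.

Yes

Chase test. Columns are ABCDE; row i has aⱼ where attribute j ∈ Ri, else bᵢⱼ.
Initial tableau (one row per fragment):
  row 1: a1 a2 b13 b14 a5
  row 2: a1 a2 b23 a4 a5
  row 3: b31 b32 a3 a4 a5
  row 4: a1 a2 a3 b44 a5
Rows 1 and 3 agree on E; apply E→AB and equate their AB entries.
Rows 1 and 2 agree on AB; apply AB→C and equate their C entries.
Rows 1 and 3 agree on AB; apply AB→C and equate their C entries.
Row 2 is now all distinguished symbols — the join is lossless.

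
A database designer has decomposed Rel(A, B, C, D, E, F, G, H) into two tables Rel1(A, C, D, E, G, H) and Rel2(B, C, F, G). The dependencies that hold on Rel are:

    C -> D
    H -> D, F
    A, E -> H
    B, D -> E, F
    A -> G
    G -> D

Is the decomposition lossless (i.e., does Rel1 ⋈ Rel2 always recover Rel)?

Common attributes: Rel1 ∩ Rel2 = {C, G}.
Closure of {C, G}: C → D applies, adding D. So (C, G)⁺ = {C, D, G}.
The closure contains neither all of Rel1 = {A, C, D, E, G, H} nor all of Rel2 = {B, C, F, G}, so the common attributes are not a superkey of either fragment. The join is lossy.

No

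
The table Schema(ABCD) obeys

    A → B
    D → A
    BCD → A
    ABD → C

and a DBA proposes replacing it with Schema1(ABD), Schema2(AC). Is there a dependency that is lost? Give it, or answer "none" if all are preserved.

Check ABD → C: no single fragment contains all of {ABCD}, and the restricted closure of {ABD} across the fragments never reaches {C}.
A → B is preserved.
D → A is preserved.
BCD → A is preserved.

ABD → C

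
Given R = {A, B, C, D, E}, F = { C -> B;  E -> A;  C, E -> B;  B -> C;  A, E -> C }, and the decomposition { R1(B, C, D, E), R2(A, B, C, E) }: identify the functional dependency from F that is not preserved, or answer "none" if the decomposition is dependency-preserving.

C → B lies within R1.
E → A lies within R2.
C, E → B lies within R1.
B → C lies within R1.
A, E → C lies within R2.
Every dependency is enforceable on the fragments, so the decomposition is dependency-preserving.

none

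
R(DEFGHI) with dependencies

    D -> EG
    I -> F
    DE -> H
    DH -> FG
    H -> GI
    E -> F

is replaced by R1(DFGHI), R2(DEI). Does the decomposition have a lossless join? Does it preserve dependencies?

Lossless test: (DI)⁺ = {DEFGHI}, which contains all of one fragment — lossless.
Dependency preservation: the restricted closure of {E} across the fragments never reaches {F}, so E → F cannot be enforced without a join — not preserved.

lossless but not dependency-preserving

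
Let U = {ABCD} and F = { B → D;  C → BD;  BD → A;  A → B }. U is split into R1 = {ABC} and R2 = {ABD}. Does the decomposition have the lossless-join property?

Common attributes: R1 ∩ R2 = {AB}.
Closure of {AB}: B → D applies, adding D. So (AB)⁺ = {ABD}.
This closure contains every attribute of R2, so R1 ∩ R2 → R2. The join is lossless.

Yes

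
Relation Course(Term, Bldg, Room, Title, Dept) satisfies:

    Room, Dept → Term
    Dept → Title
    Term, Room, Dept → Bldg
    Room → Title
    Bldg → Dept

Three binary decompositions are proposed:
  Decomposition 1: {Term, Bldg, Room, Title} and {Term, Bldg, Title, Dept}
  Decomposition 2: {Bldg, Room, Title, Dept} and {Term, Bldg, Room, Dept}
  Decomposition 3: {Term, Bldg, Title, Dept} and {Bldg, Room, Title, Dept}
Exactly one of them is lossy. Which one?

Decomposition 1: common = {Term, Bldg, Title}, closure = {Term, Bldg, Title, Dept} → lossless.
Decomposition 2: common = {Bldg, Room, Dept}, closure = {Term, Bldg, Room, Title, Dept} → lossless.
Decomposition 3: common = {Bldg, Title, Dept}, closure = {Bldg, Title, Dept} → lossy.

Decomposition 3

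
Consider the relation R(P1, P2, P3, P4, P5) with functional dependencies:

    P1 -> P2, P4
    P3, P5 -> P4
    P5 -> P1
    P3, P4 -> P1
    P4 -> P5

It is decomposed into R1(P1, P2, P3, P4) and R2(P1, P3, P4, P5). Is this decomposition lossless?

Yes

Common attributes: R1 ∩ R2 = {P1, P3, P4}.
Closure of {P1, P3, P4}: P1 → P2, P4 applies, adding P2; P4 → P5 applies, adding P5. So (P1, P3, P4)⁺ = {P1, P2, P3, P4, P5}.
This closure contains every attribute of R1, so R1 ∩ R2 → R1. The join is lossless.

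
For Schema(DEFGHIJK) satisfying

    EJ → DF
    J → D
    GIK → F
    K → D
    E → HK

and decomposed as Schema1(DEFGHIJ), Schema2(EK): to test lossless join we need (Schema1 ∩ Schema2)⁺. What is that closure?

DEHK

Schema1 ∩ Schema2 = {E}.
E → HK applies, adding HK
K → D applies, adding D
Closure: {DEHK}.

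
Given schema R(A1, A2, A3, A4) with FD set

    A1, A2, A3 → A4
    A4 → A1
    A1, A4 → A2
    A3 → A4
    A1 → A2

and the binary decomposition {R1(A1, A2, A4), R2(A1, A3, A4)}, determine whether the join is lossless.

Common attributes: R1 ∩ R2 = {A1, A4}.
Closure of {A1, A4}: A1, A4 → A2 applies, adding A2. So (A1, A4)⁺ = {A1, A2, A4}.
This closure contains every attribute of R1, so R1 ∩ R2 → R1. The join is lossless.

Yes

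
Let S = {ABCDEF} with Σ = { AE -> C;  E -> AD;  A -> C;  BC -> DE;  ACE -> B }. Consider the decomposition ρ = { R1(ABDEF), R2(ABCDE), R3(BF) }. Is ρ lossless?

Chase test. Columns are ABCDEF; row i has aⱼ where attribute j ∈ Ri, else bᵢⱼ.
Initial tableau (one row per fragment):
  row 1: a1 a2 b13 a4 a5 a6
  row 2: a1 a2 a3 a4 a5 b26
  row 3: b31 a2 b33 b34 b35 a6
Rows 1 and 2 agree on AE; apply AE→C and equate their C entries.
Row 1 is now all distinguished symbols — the join is lossless.

Yes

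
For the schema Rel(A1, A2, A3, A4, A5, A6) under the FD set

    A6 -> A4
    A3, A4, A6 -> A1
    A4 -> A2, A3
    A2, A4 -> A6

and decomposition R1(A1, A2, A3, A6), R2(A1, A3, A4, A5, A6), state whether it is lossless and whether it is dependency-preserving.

lossless and dependency-preserving

Lossless test: (A1, A3, A6)⁺ = {A1, A2, A3, A4, A6}, which contains all of one fragment — lossless.
Dependency preservation: A4 → A2, A3; A2, A4 → A6 are not contained in any single fragment, but the restricted closure of each left-hand side across the fragments still reaches the right-hand side; the remaining FDs each lie inside some fragment. All dependencies are preserved.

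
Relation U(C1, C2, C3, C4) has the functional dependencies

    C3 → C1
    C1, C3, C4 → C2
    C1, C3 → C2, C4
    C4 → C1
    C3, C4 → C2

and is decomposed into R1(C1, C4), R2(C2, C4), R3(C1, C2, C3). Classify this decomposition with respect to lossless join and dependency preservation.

Lossless test (chase): Rows 1 and 2 agree on C4; apply C4→C1 and equate their C1 entries. No row becomes fully distinguished — the join is lossy.
Dependency preservation: the restricted closure of {C1, C3} across the fragments never reaches {C2, C4}, so C1, C3 → C2, C4 cannot be enforced without a join — not preserved.

lossy and not dependency-preserving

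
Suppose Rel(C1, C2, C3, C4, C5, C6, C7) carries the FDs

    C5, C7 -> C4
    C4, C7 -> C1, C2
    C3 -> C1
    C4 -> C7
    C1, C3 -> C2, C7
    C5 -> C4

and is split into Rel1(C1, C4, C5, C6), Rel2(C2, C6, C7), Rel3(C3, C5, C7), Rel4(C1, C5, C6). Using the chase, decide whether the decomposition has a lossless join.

Chase test. Columns are C1, C2, C3, C4, C5, C6, C7; row i has aⱼ where attribute j ∈ Reli, else bᵢⱼ.
Initial tableau (one row per fragment):
  row 1: a1 b12 b13 a4 a5 a6 b17
  row 2: b21 a2 b23 b24 b25 a6 a7
  row 3: b31 b32 a3 b34 a5 b36 a7
  row 4: a1 b42 b43 b44 a5 a6 b47
Rows 1 and 3 agree on C5; apply C5→C4 and equate their C4 entries.
Rows 1 and 4 agree on C5; apply C5→C4 and equate their C4 entries.
Rows 1 and 3 agree on C4; apply C4→C7 and equate their C7 entries.
Rows 1 and 4 agree on C4; apply C4→C7 and equate their C7 entries.
Rows 1 and 3 agree on C4, C7; apply C4, C7→C1, C2 and equate their C1, C2 entries.
Rows 1 and 4 agree on C4, C7; apply C4, C7→C1, C2 and equate their C1, C2 entries.
No row becomes fully distinguished — the join is lossy.

No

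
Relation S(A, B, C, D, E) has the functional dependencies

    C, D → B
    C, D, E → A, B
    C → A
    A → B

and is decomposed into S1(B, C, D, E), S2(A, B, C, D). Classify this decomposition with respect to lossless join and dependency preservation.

lossless and dependency-preserving

Lossless test: (B, C, D)⁺ = {A, B, C, D}, which contains all of one fragment — lossless.
Dependency preservation: C, D, E → A, B is not contained in any single fragment, but the restricted closure of its left-hand side across the fragments still reaches the right-hand side; the remaining FDs each lie inside some fragment. All dependencies are preserved.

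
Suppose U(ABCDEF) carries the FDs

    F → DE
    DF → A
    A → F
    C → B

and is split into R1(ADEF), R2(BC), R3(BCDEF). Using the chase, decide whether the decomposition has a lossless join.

Yes

Chase test. Columns are ABCDEF; row i has aⱼ where attribute j ∈ Ri, else bᵢⱼ.
Initial tableau (one row per fragment):
  row 1: a1 b12 b13 a4 a5 a6
  row 2: b21 a2 a3 b24 b25 b26
  row 3: b31 a2 a3 a4 a5 a6
Rows 1 and 3 agree on DF; apply DF→A and equate their A entries.
Row 3 is now all distinguished symbols — the join is lossless.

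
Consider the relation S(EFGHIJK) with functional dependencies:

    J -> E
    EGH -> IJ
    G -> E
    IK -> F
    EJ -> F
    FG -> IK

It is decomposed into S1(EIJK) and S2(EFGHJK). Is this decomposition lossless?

No

Common attributes: S1 ∩ S2 = {EJK}.
Closure of {EJK}: EJ → F applies, adding F. So (EJK)⁺ = {EFJK}.
The closure contains neither all of S1 = {EIJK} nor all of S2 = {EFGHJK}, so the common attributes are not a superkey of either fragment. The join is lossy.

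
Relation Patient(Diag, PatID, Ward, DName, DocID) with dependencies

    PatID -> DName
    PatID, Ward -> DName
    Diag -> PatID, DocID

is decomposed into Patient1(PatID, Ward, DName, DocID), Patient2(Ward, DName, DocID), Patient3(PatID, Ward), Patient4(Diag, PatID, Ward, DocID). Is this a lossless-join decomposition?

Yes

Chase test. Columns are Diag, PatID, Ward, DName, DocID; row i has aⱼ where attribute j ∈ Patienti, else bᵢⱼ.
Initial tableau (one row per fragment):
  row 1: b11 a2 a3 a4 a5
  row 2: b21 b22 a3 a4 a5
  row 3: b31 a2 a3 b34 b35
  row 4: a1 a2 a3 b44 a5
Rows 1 and 3 agree on PatID; apply PatID→DName and equate their DName entries.
Rows 1 and 4 agree on PatID; apply PatID→DName and equate their DName entries.
Row 4 is now all distinguished symbols — the join is lossless.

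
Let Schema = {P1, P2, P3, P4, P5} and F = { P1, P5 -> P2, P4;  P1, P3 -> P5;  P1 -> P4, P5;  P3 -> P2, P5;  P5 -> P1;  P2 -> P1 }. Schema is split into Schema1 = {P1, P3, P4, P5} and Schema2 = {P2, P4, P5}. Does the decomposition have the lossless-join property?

Common attributes: Schema1 ∩ Schema2 = {P4, P5}.
Closure of {P4, P5}: P5 → P1 applies, adding P1; P1, P5 → P2, P4 applies, adding P2. So (P4, P5)⁺ = {P1, P2, P4, P5}.
This closure contains every attribute of Schema2, so Schema1 ∩ Schema2 → Schema2. The join is lossless.

Yes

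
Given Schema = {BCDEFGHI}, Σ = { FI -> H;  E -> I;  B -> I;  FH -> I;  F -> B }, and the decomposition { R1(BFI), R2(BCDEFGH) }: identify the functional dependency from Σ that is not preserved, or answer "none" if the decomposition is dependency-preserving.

Check E → I: no single fragment contains all of {EI}, and the restricted closure of {E} across the fragments never reaches {I}.
FI → H is preserved.
B → I is preserved.
FH → I is preserved.
F → B is preserved.

E -> I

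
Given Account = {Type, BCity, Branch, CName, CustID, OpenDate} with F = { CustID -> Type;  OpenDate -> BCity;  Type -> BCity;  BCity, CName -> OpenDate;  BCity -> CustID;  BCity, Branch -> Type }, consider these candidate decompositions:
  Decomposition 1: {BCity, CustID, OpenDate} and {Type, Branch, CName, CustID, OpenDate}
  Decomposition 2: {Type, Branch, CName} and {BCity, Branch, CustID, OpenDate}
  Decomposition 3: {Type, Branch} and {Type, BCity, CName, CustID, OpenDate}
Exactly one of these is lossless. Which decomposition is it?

Decomposition 1

Decomposition 1: common = {CustID, OpenDate}, closure = {Type, BCity, CustID, OpenDate} → lossless.
Decomposition 2: common = {Branch}, closure = {Branch} → lossy.
Decomposition 3: common = {Type}, closure = {Type, BCity, CustID} → lossy.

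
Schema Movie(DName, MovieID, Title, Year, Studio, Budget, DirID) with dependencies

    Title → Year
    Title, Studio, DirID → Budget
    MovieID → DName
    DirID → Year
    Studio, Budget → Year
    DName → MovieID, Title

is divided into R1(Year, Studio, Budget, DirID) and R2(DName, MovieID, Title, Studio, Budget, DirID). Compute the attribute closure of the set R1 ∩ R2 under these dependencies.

R1 ∩ R2 = {Studio, Budget, DirID}.
DirID → Year applies, adding Year
Closure: {Year, Studio, Budget, DirID}.

Year, Studio, Budget, DirID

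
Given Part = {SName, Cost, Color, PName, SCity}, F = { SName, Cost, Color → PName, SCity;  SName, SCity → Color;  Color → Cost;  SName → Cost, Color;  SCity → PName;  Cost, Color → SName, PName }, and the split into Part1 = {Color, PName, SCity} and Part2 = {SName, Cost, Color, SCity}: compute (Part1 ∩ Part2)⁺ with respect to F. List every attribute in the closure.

Part1 ∩ Part2 = {Color, SCity}.
Color → Cost applies, adding Cost
SCity → PName applies, adding PName
Cost, Color → SName, PName applies, adding SName
Closure: {SName, Cost, Color, PName, SCity}.

SName, Cost, Color, PName, SCity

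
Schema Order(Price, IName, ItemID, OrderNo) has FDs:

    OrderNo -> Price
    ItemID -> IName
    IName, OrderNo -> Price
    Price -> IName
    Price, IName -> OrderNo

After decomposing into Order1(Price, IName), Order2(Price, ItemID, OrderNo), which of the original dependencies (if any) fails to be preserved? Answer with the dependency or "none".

Check ItemID → IName: no single fragment contains all of {IName, ItemID}, and the restricted closure of {ItemID} across the fragments never reaches {IName}.
OrderNo → Price is preserved.
IName, OrderNo → Price is preserved.
Price → IName is preserved.
Price, IName → OrderNo is preserved.

ItemID -> IName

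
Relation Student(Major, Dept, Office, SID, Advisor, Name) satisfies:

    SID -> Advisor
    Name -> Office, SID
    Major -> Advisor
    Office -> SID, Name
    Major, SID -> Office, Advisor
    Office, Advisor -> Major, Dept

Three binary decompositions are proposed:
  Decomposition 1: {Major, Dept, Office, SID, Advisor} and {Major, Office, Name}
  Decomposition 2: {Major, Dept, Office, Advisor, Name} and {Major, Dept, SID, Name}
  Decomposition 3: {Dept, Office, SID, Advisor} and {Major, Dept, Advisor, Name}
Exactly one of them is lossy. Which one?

Decomposition 1: common = {Major, Office}, closure = {Major, Dept, Office, SID, Advisor, Name} → lossless.
Decomposition 2: common = {Major, Dept, Name}, closure = {Major, Dept, Office, SID, Advisor, Name} → lossless.
Decomposition 3: common = {Dept, Advisor}, closure = {Dept, Advisor} → lossy.

Decomposition 3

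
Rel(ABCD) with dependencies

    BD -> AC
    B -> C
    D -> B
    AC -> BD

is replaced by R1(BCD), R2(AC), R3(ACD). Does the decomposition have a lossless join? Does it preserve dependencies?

Lossless test (chase): Rows 1 and 3 agree on D; apply D→B and equate their B entries. Rows 2 and 3 agree on AC; apply AC→BD and equate their BD entries. Rows 1 and 2 agree on BD; apply BD→AC and equate their AC entries. Row 1 is now all distinguished symbols — the join is lossless.
Dependency preservation: BD → AC; AC → BD are not contained in any single fragment, but the restricted closure of each left-hand side across the fragments still reaches the right-hand side; the remaining FDs each lie inside some fragment. All dependencies are preserved.

lossless and dependency-preserving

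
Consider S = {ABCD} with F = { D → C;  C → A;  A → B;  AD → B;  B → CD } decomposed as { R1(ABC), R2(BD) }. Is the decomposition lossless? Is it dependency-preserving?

lossless and dependency-preserving

Lossless test: (B)⁺ = {ABCD}, which contains all of one fragment — lossless.
Dependency preservation: D → C; AD → B; B → CD are not contained in any single fragment, but the restricted closure of each left-hand side across the fragments still reaches the right-hand side; the remaining FDs each lie inside some fragment. All dependencies are preserved.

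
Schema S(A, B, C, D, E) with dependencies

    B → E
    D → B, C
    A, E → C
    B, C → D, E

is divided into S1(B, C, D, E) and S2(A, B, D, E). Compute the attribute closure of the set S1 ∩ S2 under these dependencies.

B, C, D, E

S1 ∩ S2 = {B, D, E}.
D → B, C applies, adding C
Closure: {B, C, D, E}.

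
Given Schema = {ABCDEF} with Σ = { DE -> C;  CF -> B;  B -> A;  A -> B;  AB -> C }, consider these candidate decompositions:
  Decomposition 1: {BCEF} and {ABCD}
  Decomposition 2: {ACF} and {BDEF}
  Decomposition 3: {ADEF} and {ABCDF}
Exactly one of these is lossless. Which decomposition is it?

Decomposition 1: common = {BC}, closure = {ABC} → lossy.
Decomposition 2: common = {F}, closure = {F} → lossy.
Decomposition 3: common = {ADF}, closure = {ABCDF} → lossless.

Decomposition 3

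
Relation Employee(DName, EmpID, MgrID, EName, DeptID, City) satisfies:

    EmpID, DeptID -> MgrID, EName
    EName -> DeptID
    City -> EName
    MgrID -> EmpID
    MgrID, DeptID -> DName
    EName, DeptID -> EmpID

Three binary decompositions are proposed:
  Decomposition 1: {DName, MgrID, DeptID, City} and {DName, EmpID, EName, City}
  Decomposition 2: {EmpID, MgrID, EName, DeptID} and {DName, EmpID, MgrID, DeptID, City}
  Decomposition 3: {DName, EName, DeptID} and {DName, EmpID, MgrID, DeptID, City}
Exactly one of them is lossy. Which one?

Decomposition 1: common = {DName, City}, closure = {DName, EmpID, MgrID, EName, DeptID, City} → lossless.
Decomposition 2: common = {EmpID, MgrID, DeptID}, closure = {DName, EmpID, MgrID, EName, DeptID} → lossless.
Decomposition 3: common = {DName, DeptID}, closure = {DName, DeptID} → lossy.

Decomposition 3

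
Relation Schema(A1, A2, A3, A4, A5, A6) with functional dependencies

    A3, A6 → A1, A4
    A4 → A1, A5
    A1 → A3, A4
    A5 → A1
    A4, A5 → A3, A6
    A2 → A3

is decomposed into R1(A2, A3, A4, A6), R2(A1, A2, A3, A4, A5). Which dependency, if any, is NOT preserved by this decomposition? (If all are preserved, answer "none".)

A3, A6 → A1, A4: restricted closure across fragments reaches A1, A4.
A4 → A1, A5 lies within R2.
A1 → A3, A4 lies within R2.
A5 → A1 lies within R2.
A4, A5 → A3, A6: restricted closure across fragments reaches A3, A6.
A2 → A3 lies within R1.
Every dependency is enforceable on the fragments, so the decomposition is dependency-preserving.

none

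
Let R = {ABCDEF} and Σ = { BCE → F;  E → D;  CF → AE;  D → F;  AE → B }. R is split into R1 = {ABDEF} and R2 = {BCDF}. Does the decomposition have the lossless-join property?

No

Common attributes: R1 ∩ R2 = {BDF}.
No dependency enlarges {BDF}, so (BDF)⁺ = {BDF}.
The closure contains neither all of R1 = {ABDEF} nor all of R2 = {BCDF}, so the common attributes are not a superkey of either fragment. The join is lossy.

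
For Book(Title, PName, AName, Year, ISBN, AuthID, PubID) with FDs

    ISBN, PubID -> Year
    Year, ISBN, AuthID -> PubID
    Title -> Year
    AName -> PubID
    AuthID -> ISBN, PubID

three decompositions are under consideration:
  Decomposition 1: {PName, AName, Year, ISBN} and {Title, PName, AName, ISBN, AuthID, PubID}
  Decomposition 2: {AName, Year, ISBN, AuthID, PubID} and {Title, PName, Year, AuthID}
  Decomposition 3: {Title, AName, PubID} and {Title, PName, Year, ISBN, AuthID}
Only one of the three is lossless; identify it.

Decomposition 1: common = {PName, AName, ISBN}, closure = {PName, AName, Year, ISBN, PubID} → lossless.
Decomposition 2: common = {Year, AuthID}, closure = {Year, ISBN, AuthID, PubID} → lossy.
Decomposition 3: common = {Title}, closure = {Title, Year} → lossy.

Decomposition 1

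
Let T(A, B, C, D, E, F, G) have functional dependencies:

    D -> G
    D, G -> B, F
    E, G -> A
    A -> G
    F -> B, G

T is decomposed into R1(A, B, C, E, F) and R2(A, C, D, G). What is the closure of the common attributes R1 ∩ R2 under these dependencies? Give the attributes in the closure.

R1 ∩ R2 = {A, C}.
A → G applies, adding G
Closure: {A, C, G}.

A, C, G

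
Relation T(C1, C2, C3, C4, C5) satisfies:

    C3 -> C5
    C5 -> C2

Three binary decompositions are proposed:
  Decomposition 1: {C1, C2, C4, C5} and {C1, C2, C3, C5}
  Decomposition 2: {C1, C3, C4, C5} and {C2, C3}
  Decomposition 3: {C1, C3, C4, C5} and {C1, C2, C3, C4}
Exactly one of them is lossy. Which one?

Decomposition 1

Decomposition 1: common = {C1, C2, C5}, closure = {C1, C2, C5} → lossy.
Decomposition 2: common = {C3}, closure = {C2, C3, C5} → lossless.
Decomposition 3: common = {C1, C3, C4}, closure = {C1, C2, C3, C4, C5} → lossless.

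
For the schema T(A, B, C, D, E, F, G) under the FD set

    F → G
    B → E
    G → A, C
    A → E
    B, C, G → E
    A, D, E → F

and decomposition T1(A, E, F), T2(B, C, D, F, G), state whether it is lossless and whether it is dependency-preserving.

lossless but not dependency-preserving

Lossless test: (F)⁺ = {A, C, E, F, G}, which contains all of one fragment — lossless.
Dependency preservation: the restricted closure of {B} across the fragments never reaches {E}, so B → E cannot be enforced without a join — not preserved.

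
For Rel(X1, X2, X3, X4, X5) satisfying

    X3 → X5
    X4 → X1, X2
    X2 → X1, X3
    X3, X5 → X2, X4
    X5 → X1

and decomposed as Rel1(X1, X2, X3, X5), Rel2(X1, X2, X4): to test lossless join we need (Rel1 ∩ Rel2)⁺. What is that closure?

Rel1 ∩ Rel2 = {X1, X2}.
X2 → X1, X3 applies, adding X3
X3 → X5 applies, adding X5
X3, X5 → X2, X4 applies, adding X4
Closure: {X1, X2, X3, X4, X5}.

X1, X2, X3, X4, X5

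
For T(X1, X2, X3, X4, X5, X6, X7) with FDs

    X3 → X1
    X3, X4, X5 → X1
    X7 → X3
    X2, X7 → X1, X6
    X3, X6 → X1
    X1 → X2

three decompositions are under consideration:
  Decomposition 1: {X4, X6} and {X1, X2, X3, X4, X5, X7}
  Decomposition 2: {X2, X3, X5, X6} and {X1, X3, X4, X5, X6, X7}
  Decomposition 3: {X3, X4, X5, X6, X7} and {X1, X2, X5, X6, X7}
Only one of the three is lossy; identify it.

Decomposition 1

Decomposition 1: common = {X4}, closure = {X4} → lossy.
Decomposition 2: common = {X3, X5, X6}, closure = {X1, X2, X3, X5, X6} → lossless.
Decomposition 3: common = {X5, X6, X7}, closure = {X1, X2, X3, X5, X6, X7} → lossless.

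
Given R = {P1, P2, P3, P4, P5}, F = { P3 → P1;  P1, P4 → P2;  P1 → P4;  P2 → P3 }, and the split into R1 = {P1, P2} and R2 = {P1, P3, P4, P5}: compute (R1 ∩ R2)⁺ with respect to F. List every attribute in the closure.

R1 ∩ R2 = {P1}.
P1 → P4 applies, adding P4
P1, P4 → P2 applies, adding P2
P2 → P3 applies, adding P3
Closure: {P1, P2, P3, P4}.

P1, P2, P3, P4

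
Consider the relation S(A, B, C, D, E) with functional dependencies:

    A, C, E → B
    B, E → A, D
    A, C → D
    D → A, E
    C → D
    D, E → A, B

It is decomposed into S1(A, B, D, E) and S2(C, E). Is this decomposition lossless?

No

Common attributes: S1 ∩ S2 = {E}.
No dependency enlarges {E}, so (E)⁺ = {E}.
The closure contains neither all of S1 = {A, B, D, E} nor all of S2 = {C, E}, so the common attributes are not a superkey of either fragment. The join is lossy.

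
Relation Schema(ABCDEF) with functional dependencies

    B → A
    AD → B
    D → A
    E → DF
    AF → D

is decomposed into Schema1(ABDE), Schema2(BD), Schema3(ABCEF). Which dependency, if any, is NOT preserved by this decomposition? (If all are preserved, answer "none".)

AF → D

Check AF → D: no single fragment contains all of {ADF}, and the restricted closure of {AF} across the fragments never reaches {D}.
B → A is preserved.
AD → B is preserved.
D → A is preserved.
E → DF is preserved.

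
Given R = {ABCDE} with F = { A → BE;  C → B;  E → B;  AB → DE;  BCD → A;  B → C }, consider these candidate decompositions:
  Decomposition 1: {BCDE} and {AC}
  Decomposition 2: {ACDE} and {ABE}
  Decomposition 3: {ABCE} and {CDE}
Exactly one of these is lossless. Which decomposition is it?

Decomposition 1: common = {C}, closure = {BC} → lossy.
Decomposition 2: common = {AE}, closure = {ABCDE} → lossless.
Decomposition 3: common = {CE}, closure = {BCE} → lossy.

Decomposition 2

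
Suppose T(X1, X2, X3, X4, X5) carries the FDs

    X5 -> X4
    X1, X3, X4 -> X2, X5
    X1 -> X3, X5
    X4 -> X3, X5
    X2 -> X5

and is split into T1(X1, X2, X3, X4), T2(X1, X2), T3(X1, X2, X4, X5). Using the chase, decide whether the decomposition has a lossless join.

Yes

Chase test. Columns are X1, X2, X3, X4, X5; row i has aⱼ where attribute j ∈ Ti, else bᵢⱼ.
Initial tableau (one row per fragment):
  row 1: a1 a2 a3 a4 b15
  row 2: a1 a2 b23 b24 b25
  row 3: a1 a2 b33 a4 a5
Rows 1 and 2 agree on X1; apply X1→X3, X5 and equate their X3, X5 entries.
Rows 1 and 3 agree on X1; apply X1→X3, X5 and equate their X3, X5 entries.
Rows 1 and 2 agree on X5; apply X5→X4 and equate their X4 entries.
Row 1 is now all distinguished symbols — the join is lossless.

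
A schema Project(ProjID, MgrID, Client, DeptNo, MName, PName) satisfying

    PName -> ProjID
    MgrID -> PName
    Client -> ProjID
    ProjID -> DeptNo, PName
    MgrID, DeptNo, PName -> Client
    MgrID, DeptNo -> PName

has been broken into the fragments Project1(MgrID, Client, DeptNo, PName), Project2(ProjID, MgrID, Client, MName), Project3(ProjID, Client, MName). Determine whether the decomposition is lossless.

Yes

Chase test. Columns are ProjID, MgrID, Client, DeptNo, MName, PName; row i has aⱼ where attribute j ∈ Projecti, else bᵢⱼ.
Initial tableau (one row per fragment):
  row 1: b11 a2 a3 a4 b15 a6
  row 2: a1 a2 a3 b24 a5 b26
  row 3: a1 b32 a3 b34 a5 b36
Rows 1 and 2 agree on MgrID; apply MgrID→PName and equate their PName entries.
Rows 1 and 2 agree on Client; apply Client→ProjID and equate their ProjID entries.
Rows 1 and 2 agree on ProjID; apply ProjID→DeptNo, PName and equate their DeptNo, PName entries.
Rows 1 and 3 agree on ProjID; apply ProjID→DeptNo, PName and equate their DeptNo, PName entries.
Row 2 is now all distinguished symbols — the join is lossless.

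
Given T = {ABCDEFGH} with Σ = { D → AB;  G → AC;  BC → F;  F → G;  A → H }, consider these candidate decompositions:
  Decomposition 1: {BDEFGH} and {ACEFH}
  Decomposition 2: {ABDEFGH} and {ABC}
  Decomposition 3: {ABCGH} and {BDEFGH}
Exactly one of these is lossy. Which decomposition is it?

Decomposition 2

Decomposition 1: common = {EFH}, closure = {ACEFGH} → lossless.
Decomposition 2: common = {AB}, closure = {ABH} → lossy.
Decomposition 3: common = {BGH}, closure = {ABCFGH} → lossless.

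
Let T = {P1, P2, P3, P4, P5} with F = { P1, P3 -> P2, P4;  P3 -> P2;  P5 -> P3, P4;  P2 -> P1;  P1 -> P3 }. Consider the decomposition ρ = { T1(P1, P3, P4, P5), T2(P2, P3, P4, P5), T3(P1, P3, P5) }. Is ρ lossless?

Yes

Chase test. Columns are P1, P2, P3, P4, P5; row i has aⱼ where attribute j ∈ Ti, else bᵢⱼ.
Initial tableau (one row per fragment):
  row 1: a1 b12 a3 a4 a5
  row 2: b21 a2 a3 a4 a5
  row 3: a1 b32 a3 b34 a5
Rows 1 and 3 agree on P1, P3; apply P1, P3→P2, P4 and equate their P2, P4 entries.
Rows 1 and 2 agree on P3; apply P3→P2 and equate their P2 entries.
Rows 1 and 2 agree on P2; apply P2→P1 and equate their P1 entries.
Row 1 is now all distinguished symbols — the join is lossless.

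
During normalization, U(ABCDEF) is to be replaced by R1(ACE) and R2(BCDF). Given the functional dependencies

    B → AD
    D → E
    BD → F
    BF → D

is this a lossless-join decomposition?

No

Common attributes: R1 ∩ R2 = {C}.
No dependency enlarges {C}, so (C)⁺ = {C}.
The closure contains neither all of R1 = {ACE} nor all of R2 = {BCDF}, so the common attributes are not a superkey of either fragment. The join is lossy.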